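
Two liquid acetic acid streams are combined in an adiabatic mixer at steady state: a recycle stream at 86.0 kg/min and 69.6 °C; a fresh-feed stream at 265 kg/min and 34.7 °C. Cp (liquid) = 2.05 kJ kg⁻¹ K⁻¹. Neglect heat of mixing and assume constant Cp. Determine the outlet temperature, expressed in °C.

Energy balance with Q = 0: Σ ṁᵢCp,ᵢ(T_out − Tᵢ) = 0
Σ ṁᵢCp,ᵢTᵢ = 86.0×2.05×69.6 + 265×2.05×34.7 = 31121
Σ ṁᵢCp,ᵢ = 86.0×2.05 + 265×2.05 = 719.55
T_out = 31121 / 719.55 = 43.251 °C

T_out = 43.3 °C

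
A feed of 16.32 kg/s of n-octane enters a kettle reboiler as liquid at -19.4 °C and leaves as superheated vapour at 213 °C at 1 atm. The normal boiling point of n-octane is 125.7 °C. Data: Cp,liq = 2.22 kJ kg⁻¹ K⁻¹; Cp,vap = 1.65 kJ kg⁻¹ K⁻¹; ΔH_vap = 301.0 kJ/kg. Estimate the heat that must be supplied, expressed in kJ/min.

liquid -19.4→125.7 °C: 322.12 kJ/kg
vaporisation at 125.7 °C: 301 kJ/kg
vapour 125.7→213 °C: 144.04 kJ/kg
Δh = 322.12 + 301 + 144.04 = 767.17 kJ/kg
Q = ṁ·Δh = 16.32 kg/s × 767.17 kJ/kg = 12520 kJ/s
|Q| = 12520 kW = 751210 kJ/min

Q = 751000 kJ/min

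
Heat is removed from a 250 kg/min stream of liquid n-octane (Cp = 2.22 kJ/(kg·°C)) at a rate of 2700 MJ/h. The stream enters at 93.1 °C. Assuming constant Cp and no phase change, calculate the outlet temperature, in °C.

Q = 2700 MJ/h = 45000 kJ/min
ΔT = Q/(ṁ·Cp) = 45000/(250×2.22) = 81.081 K
T_out = 93.1 − 81.081 = 12.019 °C

T_out = 12.0 °C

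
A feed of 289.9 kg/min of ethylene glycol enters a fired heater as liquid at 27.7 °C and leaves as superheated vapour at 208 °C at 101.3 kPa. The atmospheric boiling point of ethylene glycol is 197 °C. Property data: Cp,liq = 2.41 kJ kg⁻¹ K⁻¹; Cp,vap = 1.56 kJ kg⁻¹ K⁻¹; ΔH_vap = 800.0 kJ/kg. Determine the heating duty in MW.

Q = 5.92 MW

liquid 27.7→197 °C: 408.01 kJ/kg
vaporisation at 197 °C: 800 kJ/kg
vapour 197→208 °C: 17.16 kJ/kg
Δh = 408.01 + 800 + 17.16 = 1225.2 kJ/kg
Q = ṁ·Δh = 289.9 kg/min × 1225.2 kJ/kg = 355180 kJ/min
|Q| = 5919.6 kW = 5.9196 MW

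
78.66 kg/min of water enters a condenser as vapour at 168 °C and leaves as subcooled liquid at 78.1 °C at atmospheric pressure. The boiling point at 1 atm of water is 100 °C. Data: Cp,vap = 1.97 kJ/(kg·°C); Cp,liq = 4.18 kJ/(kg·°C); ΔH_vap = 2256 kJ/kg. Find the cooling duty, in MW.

vapour 168→100 °C: -133.96 kJ/kg
condensation at 100 °C: -2256 kJ/kg
liquid 100→78.1 °C: -91.542 kJ/kg
Δh = -133.96 + -2256 + -91.542 = -2481.5 kJ/kg
Q = ṁ·Δh = 78.66 kg/min × -2481.5 kJ/kg = -195190 kJ/min
|Q| = 3253.2 kW = 3.2532 MW

Q_c = 3.25 MW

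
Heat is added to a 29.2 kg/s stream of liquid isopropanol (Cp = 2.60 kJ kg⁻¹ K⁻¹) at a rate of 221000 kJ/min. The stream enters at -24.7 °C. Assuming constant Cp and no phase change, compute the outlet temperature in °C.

T_out = 23.8 °C

Q = 221000 kJ/min = 3683.3 kJ/s
ΔT = Q/(ṁ·Cp) = 3683.3/(29.2×2.60) = 48.516 K
T_out = -24.7 + 48.516 = 23.816 °C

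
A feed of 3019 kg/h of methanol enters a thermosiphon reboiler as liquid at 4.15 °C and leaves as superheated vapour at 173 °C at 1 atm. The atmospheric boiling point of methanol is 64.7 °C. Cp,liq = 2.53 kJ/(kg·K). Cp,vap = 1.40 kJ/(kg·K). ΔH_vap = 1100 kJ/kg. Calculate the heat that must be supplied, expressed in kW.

liquid 4.15→64.7 °C: 153.19 kJ/kg
vaporisation at 64.7 °C: 1100 kJ/kg
vapour 64.7→173 °C: 151.62 kJ/kg
Δh = 153.19 + 1100 + 151.62 = 1404.8 kJ/kg
Q = ṁ·Δh = 3019 kg/h × 1404.8 kJ/kg = 4.2411e+06 kJ/h
|Q| = 1178.1 kW

Q = 1180 kW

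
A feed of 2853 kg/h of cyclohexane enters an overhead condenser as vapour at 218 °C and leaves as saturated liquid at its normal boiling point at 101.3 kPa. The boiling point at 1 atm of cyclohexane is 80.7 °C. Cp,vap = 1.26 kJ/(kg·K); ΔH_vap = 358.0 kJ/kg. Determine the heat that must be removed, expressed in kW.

Q_c = 421 kW

vapour 218→80.7 °C: -173 kJ/kg
condensation at 80.7 °C: -358 kJ/kg
Δh = -173 + -358 = -531 kJ/kg
Q = ṁ·Δh = 2853 kg/h × -531 kJ/kg = -1.5149e+06 kJ/h
|Q| = 420.82 kW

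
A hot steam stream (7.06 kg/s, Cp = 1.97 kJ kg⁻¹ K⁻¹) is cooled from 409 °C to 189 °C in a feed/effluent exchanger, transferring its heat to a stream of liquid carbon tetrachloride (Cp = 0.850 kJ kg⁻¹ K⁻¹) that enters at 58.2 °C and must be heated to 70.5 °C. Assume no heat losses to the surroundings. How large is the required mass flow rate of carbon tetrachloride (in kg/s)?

Heat released by hot stream: Q = 7.06 × 1.97 × (409 − 189) = 3059.8 kJ/s
Energy balance on cold side (adiabatic exchanger): Q = ṁ_c·Cp_c·(T_c,out − T_c,in)
ṁ_c = 3059.8 / [0.850 × (70.5 − 58.2)] = 292.66 kg/s

ṁ_c = 293 kg/s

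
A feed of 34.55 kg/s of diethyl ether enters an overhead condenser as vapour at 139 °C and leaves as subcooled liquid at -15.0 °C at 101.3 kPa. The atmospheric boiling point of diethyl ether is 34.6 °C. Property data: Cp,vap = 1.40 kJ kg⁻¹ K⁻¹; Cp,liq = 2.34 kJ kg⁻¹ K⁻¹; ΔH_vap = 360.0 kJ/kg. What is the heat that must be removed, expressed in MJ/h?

vapour 139→34.6 °C: -146.16 kJ/kg
condensation at 34.6 °C: -360 kJ/kg
liquid 34.6→-15.0 °C: -116.06 kJ/kg
Δh = -146.16 + -360 + -116.06 = -622.22 kJ/kg
Q = ṁ·Δh = 34.55 kg/s × -622.22 kJ/kg = -21498 kJ/s
|Q| = 21498 kW = 77392 MJ/h

Q_c = 77400 MJ/h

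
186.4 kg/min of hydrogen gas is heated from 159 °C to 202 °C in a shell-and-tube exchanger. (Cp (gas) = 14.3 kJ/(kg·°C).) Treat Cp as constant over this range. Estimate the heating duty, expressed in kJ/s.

Q = ṁ·Cp·ΔT = 186.4 × 14.3 × (202 − 159) = 114620 kJ/min
Converting: 114620 / 60 s = 1910.3 kW

Q = 1910 kJ/s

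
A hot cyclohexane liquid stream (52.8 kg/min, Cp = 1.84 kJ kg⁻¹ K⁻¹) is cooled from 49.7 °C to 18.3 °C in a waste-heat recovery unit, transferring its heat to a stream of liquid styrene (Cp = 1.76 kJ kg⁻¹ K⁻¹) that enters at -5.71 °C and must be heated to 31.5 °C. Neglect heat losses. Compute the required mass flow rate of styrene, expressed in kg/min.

Heat released by hot stream: Q = 52.8 × 1.84 × (49.7 − 18.3) = 3050.6 kJ/min
Energy balance on cold side (adiabatic exchanger): Q = ṁ_c·Cp_c·(T_c,out − T_c,in)
ṁ_c = 3050.6 / [1.76 × (31.5 − -5.71)] = 46.581 kg/min

ṁ_c = 46.6 kg/min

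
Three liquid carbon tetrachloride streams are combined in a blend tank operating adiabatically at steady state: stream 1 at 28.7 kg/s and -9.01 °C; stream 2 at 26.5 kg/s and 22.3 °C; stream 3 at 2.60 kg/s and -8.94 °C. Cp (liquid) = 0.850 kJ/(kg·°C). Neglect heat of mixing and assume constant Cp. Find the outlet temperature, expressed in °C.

T_out = 5.35 °C

No heat crosses the boundary, so H_out = H_in.
Σ ṁᵢCp,ᵢTᵢ = 28.7×0.850×-9.01 + 26.5×0.850×22.3 + 2.60×0.850×-8.94 = 262.75
Σ ṁᵢCp,ᵢ = 28.7×0.850 + 26.5×0.850 + 2.60×0.850 = 49.13
T_out = 262.75 / 49.13 = 5.3481 °C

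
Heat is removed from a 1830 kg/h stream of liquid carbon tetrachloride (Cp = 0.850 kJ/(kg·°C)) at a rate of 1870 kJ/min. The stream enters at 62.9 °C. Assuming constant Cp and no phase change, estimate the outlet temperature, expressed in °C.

T_out = -9.23 °C

Q = 1870 kJ/min = 112200 kJ/h
ΔT = Q/(ṁ·Cp) = 112200/(1830×0.850) = 72.131 K
T_out = 62.9 − 72.131 = -9.2311 °C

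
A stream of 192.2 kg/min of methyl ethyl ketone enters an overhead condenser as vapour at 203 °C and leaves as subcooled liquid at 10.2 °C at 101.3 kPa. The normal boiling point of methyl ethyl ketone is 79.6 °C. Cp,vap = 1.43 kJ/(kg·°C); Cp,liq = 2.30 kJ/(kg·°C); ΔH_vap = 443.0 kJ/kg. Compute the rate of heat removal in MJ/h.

Q_c = 8980 MJ/h

vapour 203→79.6 °C: -176.46 kJ/kg
condensation at 79.6 °C: -443 kJ/kg
liquid 79.6→10.2 °C: -159.62 kJ/kg
Δh = -176.46 + -443 + -159.62 = -779.08 kJ/kg
Q = ṁ·Δh = 192.2 kg/min × -779.08 kJ/kg = -149740 kJ/min
|Q| = 2495.7 kW = 8984.4 MJ/h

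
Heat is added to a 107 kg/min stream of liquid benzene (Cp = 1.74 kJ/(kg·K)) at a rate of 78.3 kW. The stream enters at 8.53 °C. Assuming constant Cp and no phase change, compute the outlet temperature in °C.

Q = 78.3 kW = 4698 kJ/min
ΔT = Q/(ṁ·Cp) = 4698/(107×1.74) = 25.234 K
T_out = 8.53 + 25.234 = 33.764 °C

T_out = 33.8 °C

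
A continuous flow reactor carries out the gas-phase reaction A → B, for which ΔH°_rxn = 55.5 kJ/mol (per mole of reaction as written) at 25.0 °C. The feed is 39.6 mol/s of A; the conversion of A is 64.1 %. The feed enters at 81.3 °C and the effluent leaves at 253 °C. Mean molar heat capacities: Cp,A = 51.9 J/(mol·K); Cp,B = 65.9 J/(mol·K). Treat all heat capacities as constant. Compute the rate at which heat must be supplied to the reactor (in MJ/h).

Extent of reaction ξ = 0.641 × 39.6 = 25.384 mol/s
Reaction term: ξ·ΔH°_rxn = 25.384 × 55.5 = 1408.8 kJ/s
Sensible, feed 81.3→25 °C: -115.71 kJ/s
Outlet flows (mol/s): A 14.216, B 25.384
Sensible, products 25→253 °C: 549.62 kJ/s
Q = ΔH = 1842.7 kJ/s = 1842.7 kW
Heat supplied = 6633.7 MJ/h

Q_in = 6630 MJ/h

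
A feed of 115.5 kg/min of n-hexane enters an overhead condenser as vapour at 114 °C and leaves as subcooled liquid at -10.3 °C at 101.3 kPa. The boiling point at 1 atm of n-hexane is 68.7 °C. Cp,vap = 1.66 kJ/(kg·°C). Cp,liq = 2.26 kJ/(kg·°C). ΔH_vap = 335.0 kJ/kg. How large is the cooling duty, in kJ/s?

Q_c = 1130 kJ/s

vapour 114→68.7 °C: -75.198 kJ/kg
condensation at 68.7 °C: -335 kJ/kg
liquid 68.7→-10.3 °C: -178.54 kJ/kg
Δh = -75.198 + -335 + -178.54 = -588.74 kJ/kg
Q = ṁ·Δh = 115.5 kg/min × -588.74 kJ/kg = -67999 kJ/min
|Q| = 1133.3 kW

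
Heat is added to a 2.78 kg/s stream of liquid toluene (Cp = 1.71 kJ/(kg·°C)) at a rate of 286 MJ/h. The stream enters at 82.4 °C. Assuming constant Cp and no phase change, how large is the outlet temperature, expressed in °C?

T_out = 99.1 °C

Q = 286 MJ/h = 79.444 kJ/s
ΔT = Q/(ṁ·Cp) = 79.444/(2.78×1.71) = 16.712 K
T_out = 82.4 + 16.712 = 99.112 °C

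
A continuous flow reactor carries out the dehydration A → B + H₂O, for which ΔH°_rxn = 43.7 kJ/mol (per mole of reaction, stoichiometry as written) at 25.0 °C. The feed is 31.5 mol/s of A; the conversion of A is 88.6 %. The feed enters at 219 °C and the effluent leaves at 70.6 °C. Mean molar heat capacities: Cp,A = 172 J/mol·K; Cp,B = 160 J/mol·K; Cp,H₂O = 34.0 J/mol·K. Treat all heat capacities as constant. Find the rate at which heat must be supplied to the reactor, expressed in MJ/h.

Extent of reaction ξ = 0.886 × 31.5 = 27.909 mol/s
Reaction term: ξ·ΔH°_rxn = 27.909 × 43.7 = 1219.6 kJ/s
Sensible, feed 219→25 °C: -1051.1 kJ/s
Outlet flows (mol/s): A 3.591, B 27.909, H₂O 27.909
Sensible, products 25→70.6 °C: 275.06 kJ/s
Q = ΔH = 443.59 kJ/s = 443.59 kW
Heat supplied = 1596.9 MJ/h

Q_in = 1600 MJ/h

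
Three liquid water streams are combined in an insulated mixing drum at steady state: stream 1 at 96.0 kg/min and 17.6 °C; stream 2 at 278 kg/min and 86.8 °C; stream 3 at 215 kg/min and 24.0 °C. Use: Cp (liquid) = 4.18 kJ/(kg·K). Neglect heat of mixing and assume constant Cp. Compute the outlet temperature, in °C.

Energy balance with Q = 0: Σ ṁᵢCp,ᵢ(T_out − Tᵢ) = 0
Σ ṁᵢCp,ᵢTᵢ = 96.0×4.18×17.6 + 278×4.18×86.8 + 215×4.18×24.0 = 129500
Σ ṁᵢCp,ᵢ = 96.0×4.18 + 278×4.18 + 215×4.18 = 2462
T_out = 129500 / 2462 = 52.598 °C

T_out = 52.6 °C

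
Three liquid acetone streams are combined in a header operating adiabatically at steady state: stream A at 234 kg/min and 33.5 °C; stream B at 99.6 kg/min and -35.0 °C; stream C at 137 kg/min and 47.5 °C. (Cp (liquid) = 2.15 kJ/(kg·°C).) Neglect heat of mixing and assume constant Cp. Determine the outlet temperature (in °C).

Adiabatic, steady state ⇒ Σ ṁᵢCp,ᵢ(T_out − Tᵢ) = 0
T_out = Σ ṁᵢCp,ᵢTᵢ / Σ ṁᵢCp,ᵢ
      = 23350 / 1011.8 = 23.078 °C

T_out = 23.1 °C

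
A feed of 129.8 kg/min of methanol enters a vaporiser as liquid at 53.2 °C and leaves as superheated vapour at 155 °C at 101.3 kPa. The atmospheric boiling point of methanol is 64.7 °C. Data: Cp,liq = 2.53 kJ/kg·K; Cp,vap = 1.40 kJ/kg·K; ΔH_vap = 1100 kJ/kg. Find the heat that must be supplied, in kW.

Q = 2720 kW

liquid 53.2→64.7 °C: 29.095 kJ/kg
vaporisation at 64.7 °C: 1100 kJ/kg
vapour 64.7→155 °C: 126.42 kJ/kg
Δh = 29.095 + 1100 + 126.42 = 1255.5 kJ/kg
Q = ṁ·Δh = 129.8 kg/min × 1255.5 kJ/kg = 162970 kJ/min
|Q| = 2716.1 kW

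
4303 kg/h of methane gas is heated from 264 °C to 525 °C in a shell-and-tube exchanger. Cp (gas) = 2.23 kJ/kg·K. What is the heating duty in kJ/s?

Q = 696 kJ/s

Q = ṁ·Cp·ΔT = 4303 × 2.23 × (525 − 264) = 2.5045e+06 kJ/h
Converting: 2.5045e+06 / 3600 s = 695.69 kW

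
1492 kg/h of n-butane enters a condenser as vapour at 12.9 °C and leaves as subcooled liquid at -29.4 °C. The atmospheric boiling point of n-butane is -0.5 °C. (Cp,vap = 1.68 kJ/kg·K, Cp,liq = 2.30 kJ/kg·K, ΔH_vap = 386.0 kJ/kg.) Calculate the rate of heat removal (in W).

Q_c = 197000 W

vapour 12.9→-0.5 °C: -22.512 kJ/kg
condensation at -0.5 °C: -386 kJ/kg
liquid -0.5→-29.4 °C: -66.47 kJ/kg
Δh = -22.512 + -386 + -66.47 = -474.98 kJ/kg
Q = ṁ·Δh = 1492 kg/h × -474.98 kJ/kg = -708670 kJ/h
|Q| = 196.85 kW = 196850 W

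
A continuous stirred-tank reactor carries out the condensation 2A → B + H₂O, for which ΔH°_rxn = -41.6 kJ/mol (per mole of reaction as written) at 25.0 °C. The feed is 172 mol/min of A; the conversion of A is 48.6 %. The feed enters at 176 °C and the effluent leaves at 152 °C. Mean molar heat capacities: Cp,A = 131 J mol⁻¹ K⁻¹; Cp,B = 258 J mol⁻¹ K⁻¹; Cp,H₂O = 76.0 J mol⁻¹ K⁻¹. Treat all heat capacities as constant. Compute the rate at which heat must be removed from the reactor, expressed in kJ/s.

Q_out = 31.6 kJ/s

Extent of reaction ξ = 0.486 × 172 / 2 = 41.796 mol/min
Reaction term: ξ·ΔH°_rxn = 41.796 × -41.6 = -1738.7 kJ/min
Sensible, feed 176→25 °C: -3402.3 kJ/min
Outlet flows (mol/min): A 88.408, B 41.796, H₂O 41.796
Sensible, products 25→152 °C: 3243.7 kJ/min
Q = ΔH = -1897.3 kJ/min = -31.622 kW
Heat removed = 31.622 kJ/s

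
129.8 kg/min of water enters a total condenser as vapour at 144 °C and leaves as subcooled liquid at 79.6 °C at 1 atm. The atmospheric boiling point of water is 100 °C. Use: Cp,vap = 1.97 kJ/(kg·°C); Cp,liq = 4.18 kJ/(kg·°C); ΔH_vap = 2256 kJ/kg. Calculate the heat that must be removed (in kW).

vapour 144→100 °C: -86.68 kJ/kg
condensation at 100 °C: -2256 kJ/kg
liquid 100→79.6 °C: -85.272 kJ/kg
Δh = -86.68 + -2256 + -85.272 = -2428 kJ/kg
Q = ṁ·Δh = 129.8 kg/min × -2428 kJ/kg = -315150 kJ/min
|Q| = 5252.5 kW

Q_c = 5250 kW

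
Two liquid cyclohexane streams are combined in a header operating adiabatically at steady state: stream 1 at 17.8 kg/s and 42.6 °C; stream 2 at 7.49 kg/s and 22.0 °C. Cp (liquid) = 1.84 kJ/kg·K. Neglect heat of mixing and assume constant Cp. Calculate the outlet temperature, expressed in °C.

T_out = 36.5 °C

Adiabatic, steady state ⇒ Σ ṁᵢCp,ᵢ(T_out − Tᵢ) = 0
Σ ṁᵢCp,ᵢTᵢ = 17.8×1.84×42.6 + 7.49×1.84×22.0 = 1698.4
Σ ṁᵢCp,ᵢ = 17.8×1.84 + 7.49×1.84 = 46.534
T_out = 1698.4 / 46.534 = 36.499 °C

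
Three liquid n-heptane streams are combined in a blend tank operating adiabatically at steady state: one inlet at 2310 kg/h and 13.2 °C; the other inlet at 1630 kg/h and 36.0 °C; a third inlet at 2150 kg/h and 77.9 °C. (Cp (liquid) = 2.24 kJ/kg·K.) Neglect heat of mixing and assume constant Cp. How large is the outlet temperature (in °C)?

Energy balance with Q = 0: Σ ṁᵢCp,ᵢ(T_out − Tᵢ) = 0
T_out = Σ ṁᵢCp,ᵢTᵢ / Σ ṁᵢCp,ᵢ
      = 574910 / 13642 = 42.144 °C

T_out = 42.1 °C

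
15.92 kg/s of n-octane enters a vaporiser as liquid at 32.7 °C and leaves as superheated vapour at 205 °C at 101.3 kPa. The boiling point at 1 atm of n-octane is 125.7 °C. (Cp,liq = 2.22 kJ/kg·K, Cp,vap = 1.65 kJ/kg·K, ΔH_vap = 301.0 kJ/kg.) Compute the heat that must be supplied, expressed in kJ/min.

liquid 32.7→125.7 °C: 206.46 kJ/kg
vaporisation at 125.7 °C: 301 kJ/kg
vapour 125.7→205 °C: 130.84 kJ/kg
Δh = 206.46 + 301 + 130.84 = 638.31 kJ/kg
Q = ṁ·Δh = 15.92 kg/s × 638.31 kJ/kg = 10162 kJ/s
|Q| = 10162 kW = 609710 kJ/min

Q = 610000 kJ/min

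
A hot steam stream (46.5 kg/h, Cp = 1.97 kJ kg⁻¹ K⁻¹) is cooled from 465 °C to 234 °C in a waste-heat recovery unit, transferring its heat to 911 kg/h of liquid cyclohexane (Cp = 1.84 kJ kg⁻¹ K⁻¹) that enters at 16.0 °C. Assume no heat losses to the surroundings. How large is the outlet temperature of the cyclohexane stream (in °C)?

Heat released by hot stream: Q = 46.5 × 1.97 × (465 − 234) = 21161 kJ/h
Energy balance on cold side (adiabatic exchanger): Q = ṁ_c·Cp_c·(T_c,out − T_c,in)
T_c,out = 16.0 + 21161/(911 × 1.84) = 28.624 °C

T_c,out = 28.6 °C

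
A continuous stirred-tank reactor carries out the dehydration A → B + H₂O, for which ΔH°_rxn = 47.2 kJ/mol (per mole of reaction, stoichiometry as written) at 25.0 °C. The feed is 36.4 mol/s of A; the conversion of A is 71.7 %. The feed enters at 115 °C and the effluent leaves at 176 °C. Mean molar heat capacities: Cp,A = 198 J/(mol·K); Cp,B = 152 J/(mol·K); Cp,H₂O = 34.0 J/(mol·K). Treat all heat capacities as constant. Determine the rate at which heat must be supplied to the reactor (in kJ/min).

Extent of reaction ξ = 0.717 × 36.4 = 26.099 mol/s
Reaction term: ξ·ΔH°_rxn = 26.099 × 47.2 = 1231.9 kJ/s
Sensible, feed 115→25 °C: -648.65 kJ/s
Outlet flows (mol/s): A 10.301, B 26.099, H₂O 26.099
Sensible, products 25→176 °C: 1041 kJ/s
Q = ΔH = 1624.2 kJ/s = 1624.2 kW
Heat supplied = 97453 kJ/min

Q_in = 97500 kJ/min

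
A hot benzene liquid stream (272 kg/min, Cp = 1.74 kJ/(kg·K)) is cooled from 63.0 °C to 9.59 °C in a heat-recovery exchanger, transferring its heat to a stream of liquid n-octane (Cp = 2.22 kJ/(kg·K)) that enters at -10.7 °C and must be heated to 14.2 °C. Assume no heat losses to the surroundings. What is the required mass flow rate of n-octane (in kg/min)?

Heat released by hot stream: Q = 272 × 1.74 × (63.0 − 9.59) = 25278 kJ/min
Energy balance on cold side (adiabatic exchanger): Q = ṁ_c·Cp_c·(T_c,out − T_c,in)
ṁ_c = 25278 / [2.22 × (14.2 − -10.7)] = 457.29 kg/min

ṁ_c = 457 kg/min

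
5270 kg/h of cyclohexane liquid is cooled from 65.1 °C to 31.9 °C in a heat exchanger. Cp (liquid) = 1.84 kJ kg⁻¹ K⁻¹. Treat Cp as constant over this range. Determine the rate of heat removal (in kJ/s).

Q = ṁ·Cp·ΔT = 5270 × 1.84 × (31.9 − 65.1) = -321930 kJ/h
Converting: 321930 / 3600 s = 89.426 kW

Q_c = 89.4 kJ/s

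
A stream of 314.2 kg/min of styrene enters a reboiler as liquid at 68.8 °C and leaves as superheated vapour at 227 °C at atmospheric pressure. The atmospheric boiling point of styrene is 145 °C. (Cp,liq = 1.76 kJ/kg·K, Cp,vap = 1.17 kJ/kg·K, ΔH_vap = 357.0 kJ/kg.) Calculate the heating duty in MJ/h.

Q = 11100 MJ/h

liquid 68.8→145 °C: 134.11 kJ/kg
vaporisation at 145 °C: 357 kJ/kg
vapour 145→227 °C: 95.94 kJ/kg
Δh = 134.11 + 357 + 95.94 = 587.05 kJ/kg
Q = ṁ·Δh = 314.2 kg/min × 587.05 kJ/kg = 184450 kJ/min
|Q| = 3074.2 kW = 11067 MJ/h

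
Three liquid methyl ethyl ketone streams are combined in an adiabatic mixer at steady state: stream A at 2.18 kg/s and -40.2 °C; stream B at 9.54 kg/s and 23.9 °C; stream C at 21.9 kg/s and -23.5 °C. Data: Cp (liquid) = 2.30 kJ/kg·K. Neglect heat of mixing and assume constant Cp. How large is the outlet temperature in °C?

Adiabatic, steady state ⇒ Σ ṁᵢCp,ᵢ(T_out − Tᵢ) = 0
T_out = Σ ṁᵢCp,ᵢTᵢ / Σ ṁᵢCp,ᵢ
      = -860.84 / 77.326 = -11.133 °C

T_out = -11.1 °C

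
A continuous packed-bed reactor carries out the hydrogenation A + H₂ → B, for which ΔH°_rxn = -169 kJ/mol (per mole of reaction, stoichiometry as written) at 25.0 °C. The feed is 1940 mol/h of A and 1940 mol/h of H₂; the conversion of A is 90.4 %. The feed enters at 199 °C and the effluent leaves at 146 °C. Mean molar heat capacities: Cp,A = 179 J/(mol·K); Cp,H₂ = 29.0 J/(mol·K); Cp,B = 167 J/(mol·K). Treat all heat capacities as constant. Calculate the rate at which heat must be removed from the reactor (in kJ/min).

Q_out = 5440 kJ/min

Extent of reaction ξ = 0.904 × 1940 = 1753.8 mol/h
Reaction term: ξ·ΔH°_rxn = 1753.8 × -169 = -296390 kJ/h
Sensible, feed 199→25 °C: -70212 kJ/h
Outlet flows (mol/h): A 186.24, H₂ 186.24, B 1753.8
Sensible, products 25→146 °C: 40126 kJ/h
Q = ΔH = -326470 kJ/h = -90.687 kW
Heat removed = 5441.2 kJ/min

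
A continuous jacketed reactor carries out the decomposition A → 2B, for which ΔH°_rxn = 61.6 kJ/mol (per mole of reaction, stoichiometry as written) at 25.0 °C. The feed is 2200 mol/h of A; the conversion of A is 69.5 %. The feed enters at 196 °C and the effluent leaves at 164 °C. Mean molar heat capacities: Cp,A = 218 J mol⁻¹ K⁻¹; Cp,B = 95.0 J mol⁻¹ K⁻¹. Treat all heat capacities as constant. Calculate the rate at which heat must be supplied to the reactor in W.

Q_in = 20200 W

Extent of reaction ξ = 0.695 × 2200 = 1529 mol/h
Reaction term: ξ·ΔH°_rxn = 1529 × 61.6 = 94186 kJ/h
Sensible, feed 196→25 °C: -82012 kJ/h
Outlet flows (mol/h): A 671, B 3058
Sensible, products 25→164 °C: 60714 kJ/h
Q = ΔH = 72888 kJ/h = 20.247 kW
Heat supplied = 20247 W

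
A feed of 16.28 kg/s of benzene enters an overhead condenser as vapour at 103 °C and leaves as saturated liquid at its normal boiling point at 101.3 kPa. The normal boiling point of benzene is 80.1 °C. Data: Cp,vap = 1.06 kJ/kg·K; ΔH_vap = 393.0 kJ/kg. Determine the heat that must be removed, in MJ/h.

vapour 103→80.1 °C: -24.274 kJ/kg
condensation at 80.1 °C: -393 kJ/kg
Δh = -24.274 + -393 = -417.27 kJ/kg
Q = ṁ·Δh = 16.28 kg/s × -417.27 kJ/kg = -6793.2 kJ/s
|Q| = 6793.2 kW = 24456 MJ/h

Q_c = 24500 MJ/h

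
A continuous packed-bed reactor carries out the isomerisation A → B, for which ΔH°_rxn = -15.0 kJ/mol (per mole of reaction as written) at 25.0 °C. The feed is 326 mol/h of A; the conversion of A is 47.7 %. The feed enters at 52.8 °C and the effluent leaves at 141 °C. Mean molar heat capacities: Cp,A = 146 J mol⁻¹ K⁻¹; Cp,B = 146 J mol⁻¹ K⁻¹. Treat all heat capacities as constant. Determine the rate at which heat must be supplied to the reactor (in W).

Extent of reaction ξ = 0.477 × 326 = 155.5 mol/h
Reaction term: ξ·ΔH°_rxn = 155.5 × -15.0 = -2332.5 kJ/h
Sensible, feed 52.8→25 °C: -1323.2 kJ/h
Outlet flows (mol/h): A 170.5, B 155.5
Sensible, products 25→141 °C: 5521.1 kJ/h
Q = ΔH = 1865.4 kJ/h = 0.51818 kW
Heat supplied = 518.18 W

Q_in = 518 W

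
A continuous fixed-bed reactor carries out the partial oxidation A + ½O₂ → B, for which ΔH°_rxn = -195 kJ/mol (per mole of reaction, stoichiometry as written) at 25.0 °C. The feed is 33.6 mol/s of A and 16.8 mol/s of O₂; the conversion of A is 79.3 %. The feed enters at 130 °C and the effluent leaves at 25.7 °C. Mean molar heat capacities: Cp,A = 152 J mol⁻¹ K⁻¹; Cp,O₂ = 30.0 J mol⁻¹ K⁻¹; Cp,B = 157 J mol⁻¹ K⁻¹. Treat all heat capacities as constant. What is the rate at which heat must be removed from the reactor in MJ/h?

Extent of reaction ξ = 0.793 × 33.6 = 26.645 mol/s
Reaction term: ξ·ΔH°_rxn = 26.645 × -195 = -5195.7 kJ/s
Sensible, feed 130→25 °C: -589.18 kJ/s
Outlet flows (mol/s): A 6.9552, O₂ 3.4776, B 26.645
Sensible, products 25→25.7 °C: 3.7413 kJ/s
Q = ΔH = -5781.2 kJ/s = -5781.2 kW
Heat removed = 20812 MJ/h

Q_out = 20800 MJ/h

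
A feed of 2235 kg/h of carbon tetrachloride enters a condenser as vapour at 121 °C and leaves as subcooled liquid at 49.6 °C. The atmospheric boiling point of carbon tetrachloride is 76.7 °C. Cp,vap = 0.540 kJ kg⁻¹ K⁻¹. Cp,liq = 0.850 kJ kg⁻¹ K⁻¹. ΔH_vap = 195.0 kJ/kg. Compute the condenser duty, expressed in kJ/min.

vapour 121→76.7 °C: -23.922 kJ/kg
condensation at 76.7 °C: -195 kJ/kg
liquid 76.7→49.6 °C: -23.035 kJ/kg
Δh = -23.922 + -195 + -23.035 = -241.96 kJ/kg
Q = ṁ·Δh = 2235 kg/h × -241.96 kJ/kg = -540770 kJ/h
|Q| = 150.21 kW = 9012.9 kJ/min

Q_c = 9010 kJ/min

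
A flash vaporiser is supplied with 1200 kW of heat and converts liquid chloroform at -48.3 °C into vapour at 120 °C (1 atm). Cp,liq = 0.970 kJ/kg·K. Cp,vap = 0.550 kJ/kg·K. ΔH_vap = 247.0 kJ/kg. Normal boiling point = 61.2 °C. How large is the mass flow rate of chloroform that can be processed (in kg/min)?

Δh = 0.970×(61.2−-48.3) + 247.0 + 0.550×(120−61.2) = 385.56 kJ/kg
Q = 1200 kW = 1200 kJ/s = 72000 kJ/min
ṁ = Q/Δh = 72000 / 385.56 = 186.74 kg/min

ṁ = 187 kg/min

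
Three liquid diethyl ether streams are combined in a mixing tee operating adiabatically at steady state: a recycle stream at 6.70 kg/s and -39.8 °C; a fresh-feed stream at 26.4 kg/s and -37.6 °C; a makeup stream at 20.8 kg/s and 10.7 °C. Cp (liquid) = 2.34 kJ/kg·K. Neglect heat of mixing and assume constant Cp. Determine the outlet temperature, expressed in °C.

T_out = -19.2 °C

Adiabatic, steady state ⇒ Σ ṁᵢCp,ᵢ(T_out − Tᵢ) = 0
T_out = Σ ṁᵢCp,ᵢTᵢ / Σ ṁᵢCp,ᵢ
      = -2426 / 126.13 = -19.235 °C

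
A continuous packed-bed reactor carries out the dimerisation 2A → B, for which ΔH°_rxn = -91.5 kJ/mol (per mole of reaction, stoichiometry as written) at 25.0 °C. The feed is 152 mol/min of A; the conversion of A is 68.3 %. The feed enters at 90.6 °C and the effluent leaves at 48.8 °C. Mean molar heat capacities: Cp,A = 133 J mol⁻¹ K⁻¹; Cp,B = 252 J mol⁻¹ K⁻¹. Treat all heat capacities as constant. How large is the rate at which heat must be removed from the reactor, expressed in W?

Q_out = 93500 W

Extent of reaction ξ = 0.683 × 152 / 2 = 51.908 mol/min
Reaction term: ξ·ΔH°_rxn = 51.908 × -91.5 = -4749.6 kJ/min
Sensible, feed 90.6→25 °C: -1326.2 kJ/min
Outlet flows (mol/min): A 48.184, B 51.908
Sensible, products 25→48.8 °C: 463.85 kJ/min
Q = ΔH = -5611.9 kJ/min = -93.532 kW
Heat removed = 93532 W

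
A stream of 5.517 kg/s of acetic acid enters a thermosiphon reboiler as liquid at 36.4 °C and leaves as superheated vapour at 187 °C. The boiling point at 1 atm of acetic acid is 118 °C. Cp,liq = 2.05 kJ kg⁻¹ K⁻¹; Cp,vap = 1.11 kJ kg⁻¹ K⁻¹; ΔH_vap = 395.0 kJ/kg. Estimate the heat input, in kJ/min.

Q = 211000 kJ/min

liquid 36.4→118 °C: 167.28 kJ/kg
vaporisation at 118 °C: 395 kJ/kg
vapour 118→187 °C: 76.59 kJ/kg
Δh = 167.28 + 395 + 76.59 = 638.87 kJ/kg
Q = ṁ·Δh = 5.517 kg/s × 638.87 kJ/kg = 3524.6 kJ/s
|Q| = 3524.6 kW = 211480 kJ/min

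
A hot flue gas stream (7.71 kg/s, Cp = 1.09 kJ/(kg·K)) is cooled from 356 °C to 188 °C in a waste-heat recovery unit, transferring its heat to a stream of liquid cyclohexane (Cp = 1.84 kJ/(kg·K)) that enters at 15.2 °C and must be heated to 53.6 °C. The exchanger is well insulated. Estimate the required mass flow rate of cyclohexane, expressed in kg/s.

Heat released by hot stream: Q = 7.71 × 1.09 × (356 − 188) = 1411.9 kJ/s
Energy balance on cold side (adiabatic exchanger): Q = ṁ_c·Cp_c·(T_c,out − T_c,in)
ṁ_c = 1411.9 / [1.84 × (53.6 − 15.2)] = 19.982 kg/s

ṁ_c = 20.0 kg/s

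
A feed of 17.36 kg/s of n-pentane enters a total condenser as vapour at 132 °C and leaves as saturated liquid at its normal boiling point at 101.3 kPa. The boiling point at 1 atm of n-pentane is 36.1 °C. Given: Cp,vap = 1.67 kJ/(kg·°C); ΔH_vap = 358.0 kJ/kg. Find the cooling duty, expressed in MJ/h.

vapour 132→36.1 °C: -160.15 kJ/kg
condensation at 36.1 °C: -358 kJ/kg
Δh = -160.15 + -358 = -518.15 kJ/kg
Q = ṁ·Δh = 17.36 kg/s × -518.15 kJ/kg = -8995.1 kJ/s
|Q| = 8995.1 kW = 32382 MJ/h

Q_c = 32400 MJ/h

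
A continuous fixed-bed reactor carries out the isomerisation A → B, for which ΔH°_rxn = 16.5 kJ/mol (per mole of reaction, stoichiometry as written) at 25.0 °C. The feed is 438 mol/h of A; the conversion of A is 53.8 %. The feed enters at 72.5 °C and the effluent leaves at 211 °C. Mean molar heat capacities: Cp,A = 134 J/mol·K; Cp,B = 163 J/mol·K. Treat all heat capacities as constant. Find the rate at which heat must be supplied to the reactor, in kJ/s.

Q_in = 3.69 kJ/s

Extent of reaction ξ = 0.538 × 438 = 235.64 mol/h
Reaction term: ξ·ΔH°_rxn = 235.64 × 16.5 = 3888.1 kJ/h
Sensible, feed 72.5→25 °C: -2787.9 kJ/h
Outlet flows (mol/h): A 202.36, B 235.64
Sensible, products 25→211 °C: 12188 kJ/h
Q = ΔH = 13288 kJ/h = 3.6911 kW
Heat supplied = 3.6911 kJ/s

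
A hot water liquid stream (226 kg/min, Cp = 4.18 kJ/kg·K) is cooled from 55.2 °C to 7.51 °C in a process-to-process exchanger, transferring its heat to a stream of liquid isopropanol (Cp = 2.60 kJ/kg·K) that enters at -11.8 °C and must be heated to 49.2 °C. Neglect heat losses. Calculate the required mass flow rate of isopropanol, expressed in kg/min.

Heat released by hot stream: Q = 226 × 4.18 × (55.2 − 7.51) = 45052 kJ/min
Energy balance on cold side (adiabatic exchanger): Q = ṁ_c·Cp_c·(T_c,out − T_c,in)
ṁ_c = 45052 / [2.60 × (49.2 − -11.8)] = 284.06 kg/min

ṁ_c = 284 kg/min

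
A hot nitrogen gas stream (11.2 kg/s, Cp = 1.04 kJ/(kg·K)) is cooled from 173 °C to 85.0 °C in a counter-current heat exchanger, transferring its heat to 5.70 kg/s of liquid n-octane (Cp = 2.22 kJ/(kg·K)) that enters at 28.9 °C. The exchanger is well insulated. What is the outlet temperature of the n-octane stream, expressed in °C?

T_c,out = 110 °C

Heat released by hot stream: Q = 11.2 × 1.04 × (173 − 85.0) = 1025 kJ/s
Energy balance on cold side (adiabatic exchanger): Q = ṁ_c·Cp_c·(T_c,out − T_c,in)
T_c,out = 28.9 + 1025/(5.70 × 2.22) = 109.9 °C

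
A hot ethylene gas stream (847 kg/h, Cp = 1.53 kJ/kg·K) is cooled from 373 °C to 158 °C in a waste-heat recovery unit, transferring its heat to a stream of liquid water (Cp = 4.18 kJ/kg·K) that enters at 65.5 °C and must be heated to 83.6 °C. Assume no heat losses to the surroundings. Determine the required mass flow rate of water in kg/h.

ṁ_c = 3680 kg/h

Heat released by hot stream: Q = 847 × 1.53 × (373 − 158) = 278620 kJ/h
Energy balance on cold side (adiabatic exchanger): Q = ṁ_c·Cp_c·(T_c,out − T_c,in)
ṁ_c = 278620 / [4.18 × (83.6 − 65.5)] = 3682.6 kg/h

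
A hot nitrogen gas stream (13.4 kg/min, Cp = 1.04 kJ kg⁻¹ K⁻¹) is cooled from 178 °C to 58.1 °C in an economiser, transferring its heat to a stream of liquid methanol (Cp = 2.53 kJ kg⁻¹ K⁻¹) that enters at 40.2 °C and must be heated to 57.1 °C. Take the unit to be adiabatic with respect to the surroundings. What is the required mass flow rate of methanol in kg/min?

Heat released by hot stream: Q = 13.4 × 1.04 × (178 − 58.1) = 1670.9 kJ/min
Energy balance on cold side (adiabatic exchanger): Q = ṁ_c·Cp_c·(T_c,out − T_c,in)
ṁ_c = 1670.9 / [2.53 × (57.1 − 40.2)] = 39.08 kg/min

ṁ_c = 39.1 kg/min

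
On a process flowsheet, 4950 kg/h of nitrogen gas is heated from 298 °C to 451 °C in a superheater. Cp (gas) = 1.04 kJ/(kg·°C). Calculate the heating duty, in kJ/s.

Q = ṁ·Cp·ΔT = 4950 × 1.04 × (451 − 298) = 787640 kJ/h
Converting: 787640 / 3600 s = 218.79 kW

Q = 219 kJ/s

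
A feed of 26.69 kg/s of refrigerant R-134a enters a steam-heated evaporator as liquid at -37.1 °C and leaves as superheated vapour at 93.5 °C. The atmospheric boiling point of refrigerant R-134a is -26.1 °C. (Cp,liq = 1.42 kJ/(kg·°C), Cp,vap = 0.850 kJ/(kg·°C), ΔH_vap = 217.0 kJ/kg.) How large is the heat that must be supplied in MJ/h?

Q = 32100 MJ/h

liquid -37.1→-26.1 °C: 15.62 kJ/kg
vaporisation at -26.1 °C: 217 kJ/kg
vapour -26.1→93.5 °C: 101.66 kJ/kg
Δh = 15.62 + 217 + 101.66 = 334.28 kJ/kg
Q = ṁ·Δh = 26.69 kg/s × 334.28 kJ/kg = 8921.9 kJ/s
|Q| = 8921.9 kW = 32119 MJ/h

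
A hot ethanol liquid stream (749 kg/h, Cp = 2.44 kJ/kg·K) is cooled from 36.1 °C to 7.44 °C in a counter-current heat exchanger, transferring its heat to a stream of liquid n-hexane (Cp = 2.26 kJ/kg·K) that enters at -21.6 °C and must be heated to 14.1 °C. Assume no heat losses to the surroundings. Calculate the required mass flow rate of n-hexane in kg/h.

Heat released by hot stream: Q = 749 × 2.44 × (36.1 − 7.44) = 52378 kJ/h
Energy balance on cold side (adiabatic exchanger): Q = ṁ_c·Cp_c·(T_c,out − T_c,in)
ṁ_c = 52378 / [2.26 × (14.1 − -21.6)] = 649.19 kg/h

ṁ_c = 649 kg/h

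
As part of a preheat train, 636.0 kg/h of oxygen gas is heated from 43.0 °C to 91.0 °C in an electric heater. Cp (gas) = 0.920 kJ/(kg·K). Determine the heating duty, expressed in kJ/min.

Q = 468 kJ/min

Q = ṁ·Cp·ΔT = 636.0 × 0.920 × (91.0 − 43.0) = 28086 kJ/h
Converting: 28086 / 3600 s = 7.8016 kW
Heating duty = 468.1 kJ/min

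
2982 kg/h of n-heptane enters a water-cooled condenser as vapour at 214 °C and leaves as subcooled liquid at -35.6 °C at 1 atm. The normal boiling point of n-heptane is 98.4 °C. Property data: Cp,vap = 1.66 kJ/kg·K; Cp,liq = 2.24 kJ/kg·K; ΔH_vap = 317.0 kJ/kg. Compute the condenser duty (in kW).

vapour 214→98.4 °C: -191.9 kJ/kg
condensation at 98.4 °C: -317 kJ/kg
liquid 98.4→-35.6 °C: -300.16 kJ/kg
Δh = -191.9 + -317 + -300.16 = -809.06 kJ/kg
Q = ṁ·Δh = 2982 kg/h × -809.06 kJ/kg = -2.4126e+06 kJ/h
|Q| = 670.17 kW

Q_c = 670 kW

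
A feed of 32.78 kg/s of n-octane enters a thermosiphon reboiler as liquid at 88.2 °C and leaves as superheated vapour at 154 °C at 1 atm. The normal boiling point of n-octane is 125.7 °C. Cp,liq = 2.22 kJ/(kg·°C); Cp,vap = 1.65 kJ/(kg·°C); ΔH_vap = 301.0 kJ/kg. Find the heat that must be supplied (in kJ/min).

Q = 848000 kJ/min

liquid 88.2→125.7 °C: 83.25 kJ/kg
vaporisation at 125.7 °C: 301 kJ/kg
vapour 125.7→154 °C: 46.695 kJ/kg
Δh = 83.25 + 301 + 46.695 = 430.94 kJ/kg
Q = ṁ·Δh = 32.78 kg/s × 430.94 kJ/kg = 14126 kJ/s
|Q| = 14126 kW = 847580 kJ/min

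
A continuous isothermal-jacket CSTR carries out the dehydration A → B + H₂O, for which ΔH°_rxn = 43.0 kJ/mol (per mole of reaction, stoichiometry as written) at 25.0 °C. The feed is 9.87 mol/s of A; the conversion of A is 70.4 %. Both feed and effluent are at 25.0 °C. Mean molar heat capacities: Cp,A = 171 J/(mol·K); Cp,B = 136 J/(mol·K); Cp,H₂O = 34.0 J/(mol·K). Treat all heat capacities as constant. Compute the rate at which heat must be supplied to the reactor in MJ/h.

Q_in = 1080 MJ/h

Extent of reaction ξ = 0.704 × 9.87 = 6.9485 mol/s
Reaction term: ξ·ΔH°_rxn = 6.9485 × 43.0 = 298.78 kJ/s
Q = ΔH = 298.78 kJ/s = 298.78 kW
Heat supplied = 1075.6 MJ/h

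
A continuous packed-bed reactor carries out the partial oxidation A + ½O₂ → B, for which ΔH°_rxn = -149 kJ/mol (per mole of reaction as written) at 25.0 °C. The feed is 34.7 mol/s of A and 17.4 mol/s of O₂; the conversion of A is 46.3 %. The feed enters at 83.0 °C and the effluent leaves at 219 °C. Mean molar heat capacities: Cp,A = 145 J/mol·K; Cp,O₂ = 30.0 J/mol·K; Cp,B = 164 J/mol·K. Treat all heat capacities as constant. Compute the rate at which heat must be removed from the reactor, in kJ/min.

Extent of reaction ξ = 0.463 × 34.7 = 16.066 mol/s
Reaction term: ξ·ΔH°_rxn = 16.066 × -149 = -2393.8 kJ/s
Sensible, feed 83.0→25 °C: -322.1 kJ/s
Outlet flows (mol/s): A 18.634, O₂ 9.3669, B 16.066
Sensible, products 25→219 °C: 1089.8 kJ/s
Q = ΔH = -1626.1 kJ/s = -1626.1 kW
Heat removed = 97566 kJ/min

Q_out = 97600 kJ/min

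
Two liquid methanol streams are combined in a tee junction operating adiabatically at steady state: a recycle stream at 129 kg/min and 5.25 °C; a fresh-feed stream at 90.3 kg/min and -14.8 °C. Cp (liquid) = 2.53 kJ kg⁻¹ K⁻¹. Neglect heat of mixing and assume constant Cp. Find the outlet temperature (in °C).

T_out = -3.01 °C

Energy balance with Q = 0: Σ ṁᵢCp,ᵢ(T_out − Tᵢ) = 0
Σ ṁᵢCp,ᵢTᵢ = 129×2.53×5.25 + 90.3×2.53×-14.8 = -1667.8
Σ ṁᵢCp,ᵢ = 129×2.53 + 90.3×2.53 = 554.83
T_out = -1667.8 / 554.83 = -3.0059 °C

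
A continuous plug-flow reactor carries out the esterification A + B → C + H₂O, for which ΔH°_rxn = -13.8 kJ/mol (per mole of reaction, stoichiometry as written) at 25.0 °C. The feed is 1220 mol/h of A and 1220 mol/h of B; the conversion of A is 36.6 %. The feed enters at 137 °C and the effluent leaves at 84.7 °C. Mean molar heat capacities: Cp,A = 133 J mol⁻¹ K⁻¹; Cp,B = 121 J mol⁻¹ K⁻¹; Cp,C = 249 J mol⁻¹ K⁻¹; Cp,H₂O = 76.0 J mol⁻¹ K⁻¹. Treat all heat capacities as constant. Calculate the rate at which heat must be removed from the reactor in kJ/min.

Q_out = 341 kJ/min

Extent of reaction ξ = 0.366 × 1220 = 446.52 mol/h
Reaction term: ξ·ΔH°_rxn = 446.52 × -13.8 = -6162 kJ/h
Sensible, feed 137→25 °C: -34707 kJ/h
Outlet flows (mol/h): A 773.48, B 773.48, C 446.52, H₂O 446.52
Sensible, products 25→84.7 °C: 20393 kJ/h
Q = ΔH = -20476 kJ/h = -5.6878 kW
Heat removed = 341.27 kJ/min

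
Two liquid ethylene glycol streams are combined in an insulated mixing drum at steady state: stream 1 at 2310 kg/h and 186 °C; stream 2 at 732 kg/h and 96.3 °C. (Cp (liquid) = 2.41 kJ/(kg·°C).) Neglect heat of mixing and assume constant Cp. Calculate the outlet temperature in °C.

T_out = 164 °C

No heat crosses the boundary, so H_out = H_in.
T_out = Σ ṁᵢCp,ᵢTᵢ / Σ ṁᵢCp,ᵢ
      = 1.2054e+06 / 7331.2 = 164.42 °C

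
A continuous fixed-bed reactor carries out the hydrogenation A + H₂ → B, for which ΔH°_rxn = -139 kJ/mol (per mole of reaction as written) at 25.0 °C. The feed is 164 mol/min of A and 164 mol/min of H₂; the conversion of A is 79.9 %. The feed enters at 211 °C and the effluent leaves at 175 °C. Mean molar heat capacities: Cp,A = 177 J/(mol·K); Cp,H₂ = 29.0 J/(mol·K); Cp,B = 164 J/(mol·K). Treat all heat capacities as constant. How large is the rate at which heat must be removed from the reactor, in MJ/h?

Q_out = 1220 MJ/h

Extent of reaction ξ = 0.799 × 164 = 131.04 mol/min
Reaction term: ξ·ΔH°_rxn = 131.04 × -139 = -18214 kJ/min
Sensible, feed 211→25 °C: -6283.8 kJ/min
Outlet flows (mol/min): A 32.964, H₂ 32.964, B 131.04
Sensible, products 25→175 °C: 4242.1 kJ/min
Q = ΔH = -20256 kJ/min = -337.6 kW
Heat removed = 1215.3 MJ/h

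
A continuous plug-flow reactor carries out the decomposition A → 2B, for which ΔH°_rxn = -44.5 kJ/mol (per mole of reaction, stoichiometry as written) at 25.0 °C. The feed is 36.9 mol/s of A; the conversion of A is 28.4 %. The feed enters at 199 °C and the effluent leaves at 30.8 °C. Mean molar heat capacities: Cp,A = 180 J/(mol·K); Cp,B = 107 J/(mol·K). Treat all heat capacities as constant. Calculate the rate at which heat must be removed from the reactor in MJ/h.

Extent of reaction ξ = 0.284 × 36.9 = 10.48 mol/s
Reaction term: ξ·ΔH°_rxn = 10.48 × -44.5 = -466.34 kJ/s
Sensible, feed 199→25 °C: -1155.7 kJ/s
Outlet flows (mol/s): A 26.42, B 20.959
Sensible, products 25→30.8 °C: 40.59 kJ/s
Q = ΔH = -1581.5 kJ/s = -1581.5 kW
Heat removed = 5693.3 MJ/h

Q_out = 5690 MJ/h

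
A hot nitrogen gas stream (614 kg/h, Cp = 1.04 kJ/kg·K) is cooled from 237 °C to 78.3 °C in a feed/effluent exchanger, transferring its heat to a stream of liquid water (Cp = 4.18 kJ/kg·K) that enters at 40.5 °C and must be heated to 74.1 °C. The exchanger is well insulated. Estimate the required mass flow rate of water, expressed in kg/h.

Heat released by hot stream: Q = 614 × 1.04 × (237 − 78.3) = 101340 kJ/h
Energy balance on cold side (adiabatic exchanger): Q = ṁ_c·Cp_c·(T_c,out − T_c,in)
ṁ_c = 101340 / [4.18 × (74.1 − 40.5)] = 721.54 kg/h

ṁ_c = 722 kg/h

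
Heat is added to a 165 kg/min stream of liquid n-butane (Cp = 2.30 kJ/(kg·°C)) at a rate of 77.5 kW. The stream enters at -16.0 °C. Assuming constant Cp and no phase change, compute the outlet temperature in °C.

Q = 77.5 kW = 4650 kJ/min
ΔT = Q/(ṁ·Cp) = 4650/(165×2.30) = 12.253 K
T_out = -16.0 + 12.253 = -3.747 °C

T_out = -3.75 °C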